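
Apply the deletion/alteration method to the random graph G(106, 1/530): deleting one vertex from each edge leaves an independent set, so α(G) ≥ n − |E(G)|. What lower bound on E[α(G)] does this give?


E[|E(G)|] = C(106, 2)·p = 5565 · (1/530) = 21/2.
E[α(G)] ≥ n − E[|E(G)|] = 106 − 21/2 = 191/2.
Numerically: ≈ 95.5000.
(This is only a lower bound; the true E[α(G)] may be larger.)

E[α(G)] ≥ 191/2 ≈ 95.5000.


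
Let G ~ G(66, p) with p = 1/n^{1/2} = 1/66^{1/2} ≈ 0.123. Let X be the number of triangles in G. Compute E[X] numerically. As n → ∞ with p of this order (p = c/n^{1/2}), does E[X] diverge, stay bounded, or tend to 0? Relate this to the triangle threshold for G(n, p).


Number of potential triangles: C(66, 3) = 45760.
Each occurs with probability p³ ≈ (0.123)³ ≈ 1.86502e-03.
By linearity: E[X] = C(66, 3)·p³ ≈ 45760 · 1.86502e-03 ≈ 85.343.
Since α = 1/2 < 1, p = c/n^{1/2} ≫ 1/n is above the triangle threshold p ~ 1/n. Asymptotically E[X] ~ (c³/6)·n^{3(1−α)} = (1³/6)·n^{1.5} → ∞; triangles are abundant w.h.p.

E[X] ≈ 85.343; in regime p = Θ(1/n^{1/2}) E[X] diverges (above the triangle threshold p ~ 1/n).


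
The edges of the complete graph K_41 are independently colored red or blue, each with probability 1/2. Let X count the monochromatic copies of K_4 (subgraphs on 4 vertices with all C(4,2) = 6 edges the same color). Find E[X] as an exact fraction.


Let X = Σ_S X_S over the C(41, 4) = 101270 subsets S of size 4, where X_S = 1 if the K_4 on S is monochromatic.
For a fixed S, the K_4 on S has C(4, 2) = 6 edges. P[all 6 edges red] = (1/2)^6, and likewise for blue, so P[monochromatic] = 2·(1/2)^6 = 2^{1 − 6} = 1/32.
Summing: E[X] = C(41, 4) · 2^{1 − 6} = 101270 · 1/32 = 50635/16.
Numerically: E[X] ≈ 3164.687500.

E[X] = C(41,4)·2^(1−C(4,2)) = 50635/16 ≈ 3164.687500.


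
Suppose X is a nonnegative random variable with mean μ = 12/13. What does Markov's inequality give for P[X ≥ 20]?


μ = E[X] = 12/13, a = 20.
Markov: P[X ≥ 20] ≤ μ/a = (12/13)/20 = 3/65.
Numerically: ≈ 0.046.
(Since a = 20 > μ = 0.923, the bound 3/65 is < 1 and informative.)

P[X ≥ 20] ≤ 3/65 ≈ 0.046.


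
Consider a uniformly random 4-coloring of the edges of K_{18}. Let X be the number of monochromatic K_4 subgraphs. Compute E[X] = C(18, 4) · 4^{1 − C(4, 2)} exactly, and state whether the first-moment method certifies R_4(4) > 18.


E[X] = C(18, 4) · 4^{1 − 6} = 3060 · 4^{−5} = 3060/1024.
As a reduced fraction: E[X] = 765/256 ≈ 2.9883.
Is E[X] < 1? NO.
Since E[X] ≥ 1, the first-moment bound is inconclusive at n = 18; it does NOT by itself certify R_4(4) > 18.

E[X] = 765/256 ≈ 2.9883; E[X] ≥ 1; first-moment method inconclusive here.


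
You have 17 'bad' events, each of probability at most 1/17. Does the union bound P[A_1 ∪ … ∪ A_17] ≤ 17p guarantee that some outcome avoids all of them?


Union bound: P[∪_{i=1}^{17} A_i] ≤ Σ_i P[A_i] ≤ 17·p = 17·(1/17) = 1.
Numerically: 1 ≈ 1.0000.
Is 1 < 1? NO.
Since the bound 1 is ≥ 1, the union bound is uninformative here; it does NOT by itself certify existence.

17·p = 1 ≈ 1.0000; existence NOT certified by the union bound.


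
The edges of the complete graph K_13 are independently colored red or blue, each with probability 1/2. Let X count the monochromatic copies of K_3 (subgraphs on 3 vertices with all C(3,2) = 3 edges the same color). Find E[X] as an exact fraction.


Let X = Σ_S X_S over the C(13, 3) = 286 subsets S of size 3, where X_S = 1 if the K_3 on S is monochromatic.
For a fixed S, the K_3 on S has C(3, 2) = 3 edges. P[all 3 edges red] = (1/2)^3, and likewise for blue, so P[monochromatic] = 2·(1/2)^3 = 2^{1 − 3} = 1/4.
By linearity: E[X] = C(13, 3) · 2^{1 − 3} = 286 · 1/4 = 143/2.
Numerically: E[X] ≈ 71.500.

E[X] = C(13,3)·2^(1−C(3,2)) = 143/2 ≈ 71.500.


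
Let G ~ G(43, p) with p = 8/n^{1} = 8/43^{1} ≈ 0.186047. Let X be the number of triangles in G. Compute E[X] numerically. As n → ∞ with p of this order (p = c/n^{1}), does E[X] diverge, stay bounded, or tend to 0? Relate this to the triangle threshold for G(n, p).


Number of potential triangles: C(43, 3) = 12341.
Each occurs with probability p³ ≈ (0.186047)³ ≈ 6.43968456e-03.
By linearity: E[X] = C(43, 3)·p³ ≈ 12341 · 6.43968456e-03 ≈ 79.472147.
Here α = 1, so p = 8/n is exactly at the triangle threshold p ~ 1/n. Asymptotically E[X] → c³/6 = 8³/6 = 256/3 ≈ 85.333333, a bounded constant. In this regime the triangle count is asymptotically Poisson(c³/6).

E[X] ≈ 79.472147; in regime p = Θ(1/n^{1}) E[X] stays bounded (at the triangle threshold p ~ 1/n).


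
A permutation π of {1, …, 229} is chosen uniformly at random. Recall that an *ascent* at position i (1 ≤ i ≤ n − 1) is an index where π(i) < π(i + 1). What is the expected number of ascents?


Write X = Σ X_I over i = 1, …, 228, with X_I the indicator of one ascent.
There are 228 indicators.
For each fixed i, the pair (π(i), π(i+1)) is a uniformly random ordered pair of distinct values from {1, …, 229}; by symmetry P[π(i) < π(i+1)] = 1/2.
By linearity: E[X] = 228 · (1/2) = (229 − 1) · (1/2) = 114 ≈ 114.0000.

E[X] = 114 = 114.0000.


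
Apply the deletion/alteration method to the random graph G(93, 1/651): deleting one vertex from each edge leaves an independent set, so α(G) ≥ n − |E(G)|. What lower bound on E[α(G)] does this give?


E[|E(G)|] = C(93, 2)·p = 4278 · (1/651) = 46/7.
E[α(G)] ≥ n − E[|E(G)|] = 93 − 46/7 = 605/7.
Numerically: ≈ 86.42857.
(This is only a lower bound; the true E[α(G)] may be larger.)

E[α(G)] ≥ 605/7 ≈ 86.42857.


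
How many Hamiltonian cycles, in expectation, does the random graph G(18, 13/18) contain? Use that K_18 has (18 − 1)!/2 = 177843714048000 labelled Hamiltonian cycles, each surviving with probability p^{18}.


K_18 has (18 − 1)!/2 = 177843714048000 labelled Hamiltonian cycles.
For each such Hamiltonian cycle H, let X_H = 1 if all 18 edges of H are present in G. Then P[X_H = 1] = p^{18} = (13/18)^{18} = 112455406951957393129/39346408075296537575424.
By linearity of expectation: E[X] = Σ_H E[X_H] = 177843714048000 · p^{18} = 177843714048000 · 112455406951957393129/39346408075296537575424 = 1674446952588776589016668875/3294258113514384.
Numerically: E[X] ≈ 5.0829e+11.

E[X] = 177843714048000 · (13/18)^{18} = 1674446952588776589016668875/3294258113514384 ≈ 5.0829e+11.


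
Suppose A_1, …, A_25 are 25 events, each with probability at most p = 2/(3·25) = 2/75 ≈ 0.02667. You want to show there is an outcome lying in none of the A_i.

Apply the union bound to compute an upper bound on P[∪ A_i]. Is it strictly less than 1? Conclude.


Union bound: P[∪_{i=1}^{25} A_i] ≤ Σ_i P[A_i] ≤ 25·p = 25·(2/75) = 2/3.
Numerically: 2/3 ≈ 0.66667.
Is 2/3 < 1? YES.
Since P[∪ A_i] ≤ 2/3 < 1, the complement has P[∩ A_i^c] ≥ 1 − 2/3 = 1/3 > 0, so some outcome avoids every A_i.

25·p = 2/3 ≈ 0.66667; existence CERTIFIED by the union bound.


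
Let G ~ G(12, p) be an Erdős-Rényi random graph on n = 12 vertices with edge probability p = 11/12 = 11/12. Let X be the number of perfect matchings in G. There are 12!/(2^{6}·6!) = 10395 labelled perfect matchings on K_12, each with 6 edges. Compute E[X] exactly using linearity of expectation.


K_12 has 12!/(2^{6}·6!) = 10395 labelled perfect matchings.
For each such perfect matching H, let X_H = 1 if all 6 edges of H are present in G. Then P[X_H = 1] = p^{6} = (11/12)^{6} = 1771561/2985984.
Summing the indicators: E[X] = Σ_H E[X_H] = 10395 · p^{6} = 10395 · 1771561/2985984 = 682050985/110592.
Numerically: E[X] ≈ 6167.27.

E[X] = 10395 · (11/12)^{6} = 682050985/110592 ≈ 6167.27.


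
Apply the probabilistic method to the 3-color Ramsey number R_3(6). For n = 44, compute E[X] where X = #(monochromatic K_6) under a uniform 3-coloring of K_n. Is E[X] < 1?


E[X] = C(44, 6) · 3^{1 − 15} = 7059052 · 3^{−14} = 7059052/4782969.
As a reduced fraction: E[X] = 7059052/4782969 ≈ 1.475872.
Is E[X] < 1? NO.
Since E[X] ≥ 1, the first-moment bound is inconclusive at n = 44; it does NOT by itself certify R_3(6) > 44.

E[X] = 7059052/4782969 ≈ 1.475872; E[X] ≥ 1; first-moment method inconclusive here.


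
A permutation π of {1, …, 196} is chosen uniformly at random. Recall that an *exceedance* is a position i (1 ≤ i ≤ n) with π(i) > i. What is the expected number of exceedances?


Write X = Σ_{i=1}^{196} X_i, where X_i = 1_{π(i) > i}.
For each fixed i, π(i) is uniform over {1, …, 196} (marginal of a uniform permutation), so P[π(i) > i] = (n − i)/n. Summing: Σ_{i=1}^{196} (n − i)/n = (0 + 1 + … + 195)/196 = 196(196 − 1)/(2·196) = (196 − 1)/2.
Hence E[X] = Σ_{i=1}^{196} (196 − i)/196 = 195/2 ≈ 97.500.

E[X] = 195/2 = 97.500.


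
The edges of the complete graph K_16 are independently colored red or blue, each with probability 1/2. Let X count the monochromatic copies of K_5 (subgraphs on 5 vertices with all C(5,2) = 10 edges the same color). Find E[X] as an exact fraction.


Let X = Σ_S X_S over the C(16, 5) = 4368 subsets S of size 5, where X_S = 1 if the K_5 on S is monochromatic.
For a fixed S, the K_5 on S has C(5, 2) = 10 edges. P[all 10 edges red] = (1/2)^10, and likewise for blue, so P[monochromatic] = 2·(1/2)^10 = 2^{1 − 10} = 1/512.
Summing: E[X] = C(16, 5) · 2^{1 − 10} = 4368 · 1/512 = 273/32.
Numerically: E[X] ≈ 8.53125.

E[X] = C(16,5)·2^(1−C(5,2)) = 273/32 ≈ 8.53125.


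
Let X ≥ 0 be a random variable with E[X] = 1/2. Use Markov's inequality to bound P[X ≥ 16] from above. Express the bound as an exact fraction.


μ = E[X] = 1/2, a = 16.
Markov: P[X ≥ 16] ≤ μ/a = (1/2)/16 = 1/32.
Numerically: ≈ 0.03125.
(Since a = 16 > μ = 0.50000, the bound 1/32 is < 1 and informative.)

P[X ≥ 16] ≤ 1/32 ≈ 0.03125.


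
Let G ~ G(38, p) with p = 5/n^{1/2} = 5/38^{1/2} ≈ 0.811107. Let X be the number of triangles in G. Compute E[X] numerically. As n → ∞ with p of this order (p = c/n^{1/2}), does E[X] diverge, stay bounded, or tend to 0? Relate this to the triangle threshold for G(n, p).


Number of potential triangles: C(38, 3) = 8436.
Each occurs with probability p³ ≈ (0.811107)³ ≈ 5.33623096e-01.
By linearity: E[X] = C(38, 3)·p³ ≈ 8436 · 5.33623096e-01 ≈ 4501.644436.
Since α = 1/2 < 1, p = c/n^{1/2} ≫ 1/n is above the triangle threshold p ~ 1/n. Asymptotically E[X] ~ (c³/6)·n^{3(1−α)} = (5³/6)·n^{1.5} → ∞; triangles are abundant w.h.p.

E[X] ≈ 4501.644436; in regime p = Θ(1/n^{1/2}) E[X] diverges (above the triangle threshold p ~ 1/n).


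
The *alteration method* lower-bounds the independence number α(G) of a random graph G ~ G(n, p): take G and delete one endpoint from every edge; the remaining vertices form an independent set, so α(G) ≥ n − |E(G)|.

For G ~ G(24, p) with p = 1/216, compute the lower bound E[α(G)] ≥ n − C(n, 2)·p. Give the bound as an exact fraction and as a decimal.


E[|E(G)|] = C(24, 2)·p = 276 · (1/216) = 23/18.
E[α(G)] ≥ n − E[|E(G)|] = 24 − 23/18 = 409/18.
Numerically: ≈ 22.7222.
(This is only a lower bound; the true E[α(G)] may be larger.)

E[α(G)] ≥ 409/18 ≈ 22.7222.


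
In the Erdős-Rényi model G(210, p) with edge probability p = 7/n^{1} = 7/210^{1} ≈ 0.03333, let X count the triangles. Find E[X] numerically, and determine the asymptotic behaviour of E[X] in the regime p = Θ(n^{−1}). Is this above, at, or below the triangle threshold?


Number of potential triangles: C(210, 3) = 1521520.
Each occurs with probability p³ ≈ (0.03333)³ ≈ 3.703704e-05.
By linearity: E[X] = C(210, 3)·p³ ≈ 1521520 · 3.703704e-05 ≈ 56.3526.
Here α = 1, so p = 7/n is exactly at the triangle threshold p ~ 1/n. Asymptotically E[X] → c³/6 = 7³/6 = 343/6 ≈ 57.1667, a bounded constant. In this regime the triangle count is asymptotically Poisson(c³/6).

E[X] ≈ 56.3526; in regime p = Θ(1/n^{1}) E[X] stays bounded (at the triangle threshold p ~ 1/n).


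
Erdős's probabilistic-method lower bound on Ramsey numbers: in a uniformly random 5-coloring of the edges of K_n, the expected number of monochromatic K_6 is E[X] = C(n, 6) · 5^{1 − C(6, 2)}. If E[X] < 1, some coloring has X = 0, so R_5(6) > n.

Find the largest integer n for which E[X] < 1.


We need C(n, 6) · 5^{1 − 15} < 1, i.e. C(n, 6) < 5^{15 − 1} = 6103515625.
Check values of n near the boundary:
  n = 124: C(124, 6) = 4465475476; 4465475476 < 6103515625? YES
  n = 125: C(125, 6) = 4690625500; 4690625500 < 6103515625? YES
  n = 126: C(126, 6) = 4925156775; 4925156775 < 6103515625? YES
  n = 127: C(127, 6) = 5169379425; 5169379425 < 6103515625? YES
  n = 128: C(128, 6) = 5423611200; 5423611200 < 6103515625? YES
  n = 129: C(129, 6) = 5688177600; 5688177600 < 6103515625? YES
  n = 130: C(130, 6) = 5963412000; 5963412000 < 6103515625? YES
  n = 131: C(131, 6) = 6249655776; 6249655776 < 6103515625? NO
  n = 132: C(132, 6) = 6547258432; 6547258432 < 6103515625? NO
The largest n with C(n, 6) < 6103515625 is n = 130 (where E[X] = 47707296/48828125 ≈ 0.977045). Hence R_5(6) > 130, i.e. R_5(6) ≥ 131.

Largest n = 130; hence R_5(6) > 130.


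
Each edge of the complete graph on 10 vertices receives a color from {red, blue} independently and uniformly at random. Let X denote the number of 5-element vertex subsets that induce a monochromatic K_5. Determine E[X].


Let X = Σ_S X_S over the C(10, 5) = 252 subsets S of size 5, where X_S = 1 if the K_5 on S is monochromatic.
For a fixed S, the K_5 on S has C(5, 2) = 10 edges. P[all 10 edges red] = (1/2)^10, and likewise for blue, so P[monochromatic] = 2·(1/2)^10 = 2^{1 − 10} = 1/512.
By linearity: E[X] = C(10, 5) · 2^{1 − 10} = 252 · 1/512 = 63/128.
Numerically: E[X] ≈ 0.492188.

E[X] = C(10,5)·2^(1−C(5,2)) = 63/128 ≈ 0.492188.


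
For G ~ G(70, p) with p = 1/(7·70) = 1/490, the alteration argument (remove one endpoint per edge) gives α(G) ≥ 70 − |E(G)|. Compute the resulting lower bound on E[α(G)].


E[|E(G)|] = C(70, 2)·p = 2415 · (1/490) = 69/14.
E[α(G)] ≥ n − E[|E(G)|] = 70 − 69/14 = 911/14.
Numerically: ≈ 65.071.
(This is only a lower bound; the true E[α(G)] may be larger.)

E[α(G)] ≥ 911/14 ≈ 65.071.


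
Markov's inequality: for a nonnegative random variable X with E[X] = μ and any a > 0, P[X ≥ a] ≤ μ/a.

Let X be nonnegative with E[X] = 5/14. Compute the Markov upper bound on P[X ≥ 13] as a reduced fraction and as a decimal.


μ = E[X] = 5/14, a = 13.
Markov: P[X ≥ 13] ≤ μ/a = (5/14)/13 = 5/182.
Numerically: ≈ 0.0275.
(Since a = 13 > μ = 0.3571, the bound 5/182 is < 1 and informative.)

P[X ≥ 13] ≤ 5/182 ≈ 0.0275.


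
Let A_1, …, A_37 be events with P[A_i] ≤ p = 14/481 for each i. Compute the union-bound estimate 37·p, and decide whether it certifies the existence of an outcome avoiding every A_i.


Union bound: P[∪_{i=1}^{37} A_i] ≤ Σ_i P[A_i] ≤ 37·p = 37·(14/481) = 14/13.
Numerically: 14/13 ≈ 1.07692.
Is 14/13 < 1? NO.
Since the bound 14/13 is ≥ 1, the union bound is uninformative here; it does NOT by itself certify existence.

37·p = 14/13 ≈ 1.07692; existence NOT certified by the union bound.


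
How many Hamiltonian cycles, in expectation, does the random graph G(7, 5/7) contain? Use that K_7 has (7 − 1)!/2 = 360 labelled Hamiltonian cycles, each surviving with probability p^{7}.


K_7 has (7 − 1)!/2 = 360 labelled Hamiltonian cycles.
For each such Hamiltonian cycle H, let X_H = 1 if all 7 edges of H are present in G. Then P[X_H = 1] = p^{7} = (5/7)^{7} = 78125/823543.
By linearity: E[X] = Σ_H E[X_H] = 360 · p^{7} = 360 · 78125/823543 = 28125000/823543.
Numerically: E[X] ≈ 34.2.

E[X] = 360 · (5/7)^{7} = 28125000/823543 ≈ 34.2.


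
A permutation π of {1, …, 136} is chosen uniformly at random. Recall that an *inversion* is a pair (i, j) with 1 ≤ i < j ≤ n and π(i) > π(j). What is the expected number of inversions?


Write X = Σ X_I over the C(136, 2) = 9180 pairs i < j, with X_I the indicator of one inversion.
There are 9180 indicators.
For each fixed pair i < j, the values π(i) and π(j) are two distinct elements of {1, …, 136} in uniformly random order; by symmetry P[π(i) > π(j)] = 1/2.
By linearity: E[X] = 9180 · (1/2) = C(136, 2) · (1/2) = 9180/2 = 4590 ≈ 4590.0000.

E[X] = 4590 = 4590.0000.


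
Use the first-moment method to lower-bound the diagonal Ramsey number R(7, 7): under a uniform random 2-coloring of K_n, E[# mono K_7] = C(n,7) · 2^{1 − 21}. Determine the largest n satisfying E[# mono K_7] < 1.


We need C(n, 7) · 2^{1 − 21} < 1, i.e. C(n, 7) < 2^{21 − 1} = 1048576.
Check values of n near the boundary:
  n = 24: C(24, 7) = 346104; 346104 < 1048576? YES
  n = 25: C(25, 7) = 480700; 480700 < 1048576? YES
  n = 26: C(26, 7) = 657800; 657800 < 1048576? YES
  n = 27: C(27, 7) = 888030; 888030 < 1048576? YES
  n = 28: C(28, 7) = 1184040; 1184040 < 1048576? NO
  n = 29: C(29, 7) = 1560780; 1560780 < 1048576? NO
  n = 30: C(30, 7) = 2035800; 2035800 < 1048576? NO
The largest n with C(n, 7) < 1048576 is n = 27 (where E[X] = 444015/524288 ≈ 0.847). Hence R(7, 7) > 27, i.e. R(7, 7) ≥ 28.

Largest n = 27; hence R(7, 7) > 27.


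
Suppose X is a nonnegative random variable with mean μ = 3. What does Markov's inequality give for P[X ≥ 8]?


μ = E[X] = 3, a = 8.
Markov: P[X ≥ 8] ≤ μ/a = (3)/8 = 3/8.
Numerically: ≈ 0.37500.
(Since a = 8 > μ = 3.00000, the bound 3/8 is < 1 and informative.)

P[X ≥ 8] ≤ 3/8 ≈ 0.37500.


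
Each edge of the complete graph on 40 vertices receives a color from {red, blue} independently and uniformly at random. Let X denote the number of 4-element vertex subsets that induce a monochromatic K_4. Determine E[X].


Let X = Σ_S X_S over the C(40, 4) = 91390 subsets S of size 4, where X_S = 1 if the K_4 on S is monochromatic.
For a fixed S, the K_4 on S has C(4, 2) = 6 edges. P[all 6 edges red] = (1/2)^6, and likewise for blue, so P[monochromatic] = 2·(1/2)^6 = 2^{1 − 6} = 1/32.
Summing: E[X] = C(40, 4) · 2^{1 − 6} = 91390 · 1/32 = 45695/16.
Numerically: E[X] ≈ 2855.93750.

E[X] = C(40,4)·2^(1−C(4,2)) = 45695/16 ≈ 2855.93750.


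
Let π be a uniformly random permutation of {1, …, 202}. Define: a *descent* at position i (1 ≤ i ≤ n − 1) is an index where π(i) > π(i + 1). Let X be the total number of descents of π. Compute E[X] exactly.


Write X = Σ X_I over i = 1, …, 201, with X_I the indicator of one descent.
There are 201 indicators.
For each fixed i, the pair (π(i), π(i+1)) is a uniformly random ordered pair of distinct values from {1, …, 202}; by symmetry P[π(i) > π(i+1)] = 1/2.
By linearity: E[X] = 201 · (1/2) = (202 − 1) · (1/2) = 201/2 ≈ 100.50000.

E[X] = 201/2 = 100.50000.


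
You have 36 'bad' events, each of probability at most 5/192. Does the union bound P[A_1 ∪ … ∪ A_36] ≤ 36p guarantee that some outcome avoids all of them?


Union bound: P[∪_{i=1}^{36} A_i] ≤ Σ_i P[A_i] ≤ 36·p = 36·(5/192) = 15/16.
Numerically: 15/16 ≈ 0.93750.
Is 15/16 < 1? YES.
Since P[∪ A_i] ≤ 15/16 < 1, the complement has P[∩ A_i^c] ≥ 1 − 15/16 = 1/16 > 0, so some outcome avoids every A_i.

36·p = 15/16 ≈ 0.93750; existence CERTIFIED by the union bound.


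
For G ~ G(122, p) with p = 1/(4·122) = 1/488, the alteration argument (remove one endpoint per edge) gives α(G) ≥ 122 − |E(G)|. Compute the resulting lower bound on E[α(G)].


E[|E(G)|] = C(122, 2)·p = 7381 · (1/488) = 121/8.
E[α(G)] ≥ n − E[|E(G)|] = 122 − 121/8 = 855/8.
Numerically: ≈ 106.875.
(This is only a lower bound; the true E[α(G)] may be larger.)

E[α(G)] ≥ 855/8 ≈ 106.875.


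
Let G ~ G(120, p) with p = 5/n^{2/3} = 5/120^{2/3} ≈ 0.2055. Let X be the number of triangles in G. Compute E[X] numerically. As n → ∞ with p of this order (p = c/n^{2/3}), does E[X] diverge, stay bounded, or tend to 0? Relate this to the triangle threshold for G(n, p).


Number of potential triangles: C(120, 3) = 280840.
Each occurs with probability p³ ≈ (0.2055)³ ≈ 8.680556e-03.
By linearity: E[X] = C(120, 3)·p³ ≈ 280840 · 8.680556e-03 ≈ 2437.8472.
Since α = 2/3 < 1, p = c/n^{2/3} ≫ 1/n is above the triangle threshold p ~ 1/n. Asymptotically E[X] ~ (c³/6)·n^{3(1−α)} = (5³/6)·n^{1} → ∞; triangles are abundant w.h.p.

E[X] ≈ 2437.8472; in regime p = Θ(1/n^{2/3}) E[X] diverges (above the triangle threshold p ~ 1/n).


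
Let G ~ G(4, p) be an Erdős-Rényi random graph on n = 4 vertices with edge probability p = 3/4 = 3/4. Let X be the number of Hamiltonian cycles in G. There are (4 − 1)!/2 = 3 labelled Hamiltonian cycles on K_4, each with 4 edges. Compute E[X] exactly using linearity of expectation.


K_4 has (4 − 1)!/2 = 3 labelled Hamiltonian cycles.
For each such Hamiltonian cycle H, let X_H = 1 if all 4 edges of H are present in G. Then P[X_H = 1] = p^{4} = (3/4)^{4} = 81/256.
By linearity of expectation: E[X] = Σ_H E[X_H] = 3 · p^{4} = 3 · 81/256 = 243/256.
Numerically: E[X] ≈ 0.9492.

E[X] = 3 · (3/4)^{4} = 243/256 ≈ 0.9492.


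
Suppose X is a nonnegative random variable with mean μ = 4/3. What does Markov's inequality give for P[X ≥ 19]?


μ = E[X] = 4/3, a = 19.
Markov: P[X ≥ 19] ≤ μ/a = (4/3)/19 = 4/57.
Numerically: ≈ 0.07018.
(Since a = 19 > μ = 1.33333, the bound 4/57 is < 1 and informative.)

P[X ≥ 19] ≤ 4/57 ≈ 0.07018.


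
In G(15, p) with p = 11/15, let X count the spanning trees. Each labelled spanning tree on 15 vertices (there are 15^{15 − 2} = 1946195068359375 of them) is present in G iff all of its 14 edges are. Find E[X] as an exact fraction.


K_15 has 15^{15 − 2} = 1946195068359375 labelled spanning trees.
For each such spanning tree H, let X_H = 1 if all 14 edges of H are present in G. Then P[X_H = 1] = p^{14} = (11/15)^{14} = 379749833583241/29192926025390625.
By linearity: E[X] = Σ_H E[X_H] = 1946195068359375 · p^{14} = 1946195068359375 · 379749833583241/29192926025390625 = 379749833583241/15.
Numerically: E[X] ≈ 2.53167e+13.

E[X] = 1946195068359375 · (11/15)^{14} = 379749833583241/15 ≈ 2.53167e+13.


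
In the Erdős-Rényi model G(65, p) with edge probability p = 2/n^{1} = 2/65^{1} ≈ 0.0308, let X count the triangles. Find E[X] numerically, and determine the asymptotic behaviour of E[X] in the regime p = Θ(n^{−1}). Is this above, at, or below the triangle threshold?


Number of potential triangles: C(65, 3) = 43680.
Each occurs with probability p³ ≈ (0.0308)³ ≈ 2.91306e-05.
By linearity: E[X] = C(65, 3)·p³ ≈ 43680 · 2.91306e-05 ≈ 1.272.
Here α = 1, so p = 2/n is exactly at the triangle threshold p ~ 1/n. Asymptotically E[X] → c³/6 = 2³/6 = 4/3 ≈ 1.333, a bounded constant. In this regime the triangle count is asymptotically Poisson(c³/6).

E[X] ≈ 1.272; in regime p = Θ(1/n^{1}) E[X] stays bounded (at the triangle threshold p ~ 1/n).


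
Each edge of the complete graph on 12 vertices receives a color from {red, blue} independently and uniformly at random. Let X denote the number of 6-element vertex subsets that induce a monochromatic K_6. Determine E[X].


Let X = Σ_S X_S over the C(12, 6) = 924 subsets S of size 6, where X_S = 1 if the K_6 on S is monochromatic.
For a fixed S, the K_6 on S has C(6, 2) = 15 edges. P[all 15 edges red] = (1/2)^15, and likewise for blue, so P[monochromatic] = 2·(1/2)^15 = 2^{1 − 15} = 1/16384.
By linearity: E[X] = C(12, 6) · 2^{1 − 15} = 924 · 1/16384 = 231/4096.
Numerically: E[X] ≈ 0.0564.

E[X] = C(12,6)·2^(1−C(6,2)) = 231/4096 ≈ 0.0564.


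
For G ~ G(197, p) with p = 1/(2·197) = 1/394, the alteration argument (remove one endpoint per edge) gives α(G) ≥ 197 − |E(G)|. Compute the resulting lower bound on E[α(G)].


E[|E(G)|] = C(197, 2)·p = 19306 · (1/394) = 49.
E[α(G)] ≥ n − E[|E(G)|] = 197 − 49 = 148.
Numerically: ≈ 148.000000.
(This is only a lower bound; the true E[α(G)] may be larger.)

E[α(G)] ≥ 148 ≈ 148.000000.


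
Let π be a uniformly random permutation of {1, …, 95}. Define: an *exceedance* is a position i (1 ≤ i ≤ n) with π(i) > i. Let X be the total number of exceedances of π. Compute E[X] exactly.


Write X = Σ_{i=1}^{95} X_i, where X_i = 1_{π(i) > i}.
For each fixed i, π(i) is uniform over {1, …, 95} (marginal of a uniform permutation), so P[π(i) > i] = (n − i)/n. Summing: Σ_{i=1}^{95} (n − i)/n = (0 + 1 + … + 94)/95 = 95(95 − 1)/(2·95) = (95 − 1)/2.
Hence E[X] = Σ_{i=1}^{95} (95 − i)/95 = 47 ≈ 47.000000.

E[X] = 47 = 47.000000.


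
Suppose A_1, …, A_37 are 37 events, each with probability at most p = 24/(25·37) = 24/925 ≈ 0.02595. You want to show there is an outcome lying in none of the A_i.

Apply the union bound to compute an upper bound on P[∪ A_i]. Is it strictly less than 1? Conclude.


Union bound: P[∪_{i=1}^{37} A_i] ≤ Σ_i P[A_i] ≤ 37·p = 37·(24/925) = 24/25.
Numerically: 24/25 ≈ 0.96000.
Is 24/25 < 1? YES.
Since P[∪ A_i] ≤ 24/25 < 1, the complement has P[∩ A_i^c] ≥ 1 − 24/25 = 1/25 > 0, so some outcome avoids every A_i.

37·p = 24/25 ≈ 0.96000; existence CERTIFIED by the union bound.


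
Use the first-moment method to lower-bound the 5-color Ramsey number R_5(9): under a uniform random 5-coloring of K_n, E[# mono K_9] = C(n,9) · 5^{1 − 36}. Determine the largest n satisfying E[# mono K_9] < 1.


We need C(n, 9) · 5^{1 − 36} < 1, i.e. C(n, 9) < 5^{36 − 1} = 2910383045673370361328125.
Check values of n near the boundary:
  n = 2170: C(2170, 9) = 2891746779868845075610510; 2891746779868845075610510 < 2910383045673370361328125? YES
  n = 2171: C(2171, 9) = 2903784578674959601827205; 2903784578674959601827205 < 2910383045673370361328125? YES
  n = 2172: C(2172, 9) = 2915866900084148060642020; 2915866900084148060642020 < 2910383045673370361328125? NO
  n = 2173: C(2173, 9) = 2927993888115921319674265; 2927993888115921319674265 < 2910383045673370361328125? NO
The largest n with C(n, 9) < 2910383045673370361328125 is n = 2171 (where E[X] = 580756915734991920365441/582076609134674072265625 ≈ 0.998). Hence R_5(9) > 2171, i.e. R_5(9) ≥ 2172.

Largest n = 2171; hence R_5(9) > 2171.


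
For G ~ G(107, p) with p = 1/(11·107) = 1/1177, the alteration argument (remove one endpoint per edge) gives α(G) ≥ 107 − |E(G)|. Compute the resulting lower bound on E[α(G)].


E[|E(G)|] = C(107, 2)·p = 5671 · (1/1177) = 53/11.
E[α(G)] ≥ n − E[|E(G)|] = 107 − 53/11 = 1124/11.
Numerically: ≈ 102.1818.
(This is only a lower bound; the true E[α(G)] may be larger.)

E[α(G)] ≥ 1124/11 ≈ 102.1818.


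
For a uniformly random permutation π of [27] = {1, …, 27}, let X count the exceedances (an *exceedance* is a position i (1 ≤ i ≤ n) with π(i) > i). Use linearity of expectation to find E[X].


Write X = Σ_{i=1}^{27} X_i, where X_i = 1_{π(i) > i}.
For each fixed i, π(i) is uniform over {1, …, 27} (marginal of a uniform permutation), so P[π(i) > i] = (n − i)/n. Summing: Σ_{i=1}^{27} (n − i)/n = (0 + 1 + … + 26)/27 = 27(27 − 1)/(2·27) = (27 − 1)/2.
Hence E[X] = Σ_{i=1}^{27} (27 − i)/27 = 13 ≈ 13.00000.

E[X] = 13 = 13.00000.


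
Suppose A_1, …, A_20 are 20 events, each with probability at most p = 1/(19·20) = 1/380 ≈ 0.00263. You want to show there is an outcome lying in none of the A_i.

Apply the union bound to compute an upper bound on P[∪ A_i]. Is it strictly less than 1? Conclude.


Union bound: P[∪_{i=1}^{20} A_i] ≤ Σ_i P[A_i] ≤ 20·p = 20·(1/380) = 1/19.
Numerically: 1/19 ≈ 0.05263.
Is 1/19 < 1? YES.
Since P[∪ A_i] ≤ 1/19 < 1, the complement has P[∩ A_i^c] ≥ 1 − 1/19 = 18/19 > 0, so some outcome avoids every A_i.

20·p = 1/19 ≈ 0.05263; existence CERTIFIED by the union bound.


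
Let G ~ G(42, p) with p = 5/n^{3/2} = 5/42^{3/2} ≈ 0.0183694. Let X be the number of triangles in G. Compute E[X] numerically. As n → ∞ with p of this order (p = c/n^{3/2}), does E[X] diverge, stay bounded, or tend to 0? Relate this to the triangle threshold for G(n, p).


Number of potential triangles: C(42, 3) = 11480.
Each occurs with probability p³ ≈ (0.0183694)³ ≈ 6.19852285e-06.
By linearity: E[X] = C(42, 3)·p³ ≈ 11480 · 6.19852285e-06 ≈ 0.071159.
Since α = 3/2 > 1, p = c/n^{3/2} = o(1/n) is below the triangle threshold p ~ 1/n. Asymptotically E[X] ~ (c³/6)·n^{3(1−α)} = (5³/6)·n^{-1.5} → 0, so by Markov's inequality G has no triangles w.h.p.

E[X] ≈ 0.071159; in regime p = Θ(1/n^{3/2}) E[X] tends to 0 (below the triangle threshold p ~ 1/n).


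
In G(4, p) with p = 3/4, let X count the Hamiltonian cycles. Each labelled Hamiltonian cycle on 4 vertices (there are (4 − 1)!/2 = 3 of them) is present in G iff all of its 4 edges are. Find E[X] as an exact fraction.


K_4 has (4 − 1)!/2 = 3 labelled Hamiltonian cycles.
For each such Hamiltonian cycle H, let X_H = 1 if all 4 edges of H are present in G. Then P[X_H = 1] = p^{4} = (3/4)^{4} = 81/256.
By linearity of expectation: E[X] = Σ_H E[X_H] = 3 · p^{4} = 3 · 81/256 = 243/256.
Numerically: E[X] ≈ 0.949219.

E[X] = 3 · (3/4)^{4} = 243/256 ≈ 0.949219.


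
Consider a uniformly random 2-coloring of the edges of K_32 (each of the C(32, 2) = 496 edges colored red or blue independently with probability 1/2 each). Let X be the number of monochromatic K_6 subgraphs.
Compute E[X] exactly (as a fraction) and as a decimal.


Let X = Σ_S X_S over the C(32, 6) = 906192 subsets S of size 6, where X_S = 1 if the K_6 on S is monochromatic.
For a fixed S, the K_6 on S has C(6, 2) = 15 edges. P[all 15 edges red] = (1/2)^15, and likewise for blue, so P[monochromatic] = 2·(1/2)^15 = 2^{1 − 15} = 1/16384.
Summing: E[X] = C(32, 6) · 2^{1 − 15} = 906192 · 1/16384 = 56637/1024.
Numerically: E[X] ≈ 55.30957.

E[X] = C(32,6)·2^(1−C(6,2)) = 56637/1024 ≈ 55.30957.


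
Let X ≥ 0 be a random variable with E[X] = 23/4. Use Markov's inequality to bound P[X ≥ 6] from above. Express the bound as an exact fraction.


μ = E[X] = 23/4, a = 6.
Markov: P[X ≥ 6] ≤ μ/a = (23/4)/6 = 23/24.
Numerically: ≈ 0.958333.
(Since a = 6 > μ = 5.750000, the bound 23/24 is < 1 and informative.)

P[X ≥ 6] ≤ 23/24 ≈ 0.958333.


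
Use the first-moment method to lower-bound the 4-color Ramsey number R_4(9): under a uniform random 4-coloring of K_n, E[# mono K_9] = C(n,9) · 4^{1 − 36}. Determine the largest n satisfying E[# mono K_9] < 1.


We need C(n, 9) · 4^{1 − 36} < 1, i.e. C(n, 9) < 4^{36 − 1} = 1180591620717411303424.
Check values of n near the boundary:
  n = 910: C(910, 9) = 1133378248346922788210; 1133378248346922788210 < 1180591620717411303424? YES
  n = 911: C(911, 9) = 1144686900492291197405; 1144686900492291197405 < 1180591620717411303424? YES
  n = 912: C(912, 9) = 1156095740032081475120; 1156095740032081475120 < 1180591620717411303424? YES
  n = 913: C(913, 9) = 1167605542753639808390; 1167605542753639808390 < 1180591620717411303424? YES
  n = 914: C(914, 9) = 1179217089587653905932; 1179217089587653905932 < 1180591620717411303424? YES
  n = 915: C(915, 9) = 1190931166636537885130; 1190931166636537885130 < 1180591620717411303424? NO
  n = 916: C(916, 9) = 1202748565202942340440; 1202748565202942340440 < 1180591620717411303424? NO
  n = 917: C(917, 9) = 1214670081818390006810; 1214670081818390006810 < 1180591620717411303424? NO
The largest n with C(n, 9) < 1180591620717411303424 is n = 914 (where E[X] = 294804272396913476483/295147905179352825856 ≈ 0.998836). Hence R_4(9) > 914, i.e. R_4(9) ≥ 915.

Largest n = 914; hence R_4(9) > 914.


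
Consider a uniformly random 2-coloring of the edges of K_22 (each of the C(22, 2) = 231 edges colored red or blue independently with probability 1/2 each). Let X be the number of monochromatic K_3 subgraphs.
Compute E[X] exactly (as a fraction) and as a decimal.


Let X = Σ_S X_S over the C(22, 3) = 1540 subsets S of size 3, where X_S = 1 if the K_3 on S is monochromatic.
For a fixed S, the K_3 on S has C(3, 2) = 3 edges. P[all 3 edges red] = (1/2)^3, and likewise for blue, so P[monochromatic] = 2·(1/2)^3 = 2^{1 − 3} = 1/4.
By linearity: E[X] = C(22, 3) · 2^{1 − 3} = 1540 · 1/4 = 385.
Numerically: E[X] ≈ 385.000000.

E[X] = C(22,3)·2^(1−C(3,2)) = 385 ≈ 385.000000.


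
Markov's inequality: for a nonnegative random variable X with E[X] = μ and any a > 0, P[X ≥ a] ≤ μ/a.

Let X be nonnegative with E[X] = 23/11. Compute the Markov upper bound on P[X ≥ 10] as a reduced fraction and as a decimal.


μ = E[X] = 23/11, a = 10.
Markov: P[X ≥ 10] ≤ μ/a = (23/11)/10 = 23/110.
Numerically: ≈ 0.20909.
(Since a = 10 > μ = 2.09091, the bound 23/110 is < 1 and informative.)

P[X ≥ 10] ≤ 23/110 ≈ 0.20909.


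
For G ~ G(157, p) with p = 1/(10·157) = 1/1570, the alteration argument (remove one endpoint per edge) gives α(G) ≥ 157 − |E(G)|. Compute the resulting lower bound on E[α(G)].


E[|E(G)|] = C(157, 2)·p = 12246 · (1/1570) = 39/5.
E[α(G)] ≥ n − E[|E(G)|] = 157 − 39/5 = 746/5.
Numerically: ≈ 149.20000.
(This is only a lower bound; the true E[α(G)] may be larger.)

E[α(G)] ≥ 746/5 ≈ 149.20000.


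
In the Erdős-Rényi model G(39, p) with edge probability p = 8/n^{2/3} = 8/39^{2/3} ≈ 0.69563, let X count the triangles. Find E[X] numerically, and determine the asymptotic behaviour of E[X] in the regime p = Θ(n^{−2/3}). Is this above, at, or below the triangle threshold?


Number of potential triangles: C(39, 3) = 9139.
Each occurs with probability p³ ≈ (0.69563)³ ≈ 3.3662064e-01.
By linearity: E[X] = C(39, 3)·p³ ≈ 9139 · 3.3662064e-01 ≈ 3076.37607.
Since α = 2/3 < 1, p = c/n^{2/3} ≫ 1/n is above the triangle threshold p ~ 1/n. Asymptotically E[X] ~ (c³/6)·n^{3(1−α)} = (8³/6)·n^{1} → ∞; triangles are abundant w.h.p.

E[X] ≈ 3076.37607; in regime p = Θ(1/n^{2/3}) E[X] diverges (above the triangle threshold p ~ 1/n).


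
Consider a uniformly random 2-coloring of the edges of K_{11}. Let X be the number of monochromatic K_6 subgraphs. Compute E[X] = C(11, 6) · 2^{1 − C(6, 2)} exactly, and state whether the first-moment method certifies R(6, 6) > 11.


E[X] = C(11, 6) · 2^{1 − 15} = 462 · 2^{−14} = 462/16384.
As a reduced fraction: E[X] = 231/8192 ≈ 0.0282.
Is E[X] < 1? YES.
Since E[X] < 1, there exists a 2-coloring of K_{11} with no monochromatic K_6; hence R(6, 6) > 11.

E[X] = 231/8192 ≈ 0.0282; E[X] < 1, so R(6, 6) > 11.


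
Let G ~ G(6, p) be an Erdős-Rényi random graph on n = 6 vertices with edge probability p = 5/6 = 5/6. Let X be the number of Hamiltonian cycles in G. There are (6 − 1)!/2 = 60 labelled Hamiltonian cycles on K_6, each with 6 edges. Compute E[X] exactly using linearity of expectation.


K_6 has (6 − 1)!/2 = 60 labelled Hamiltonian cycles.
For each such Hamiltonian cycle H, let X_H = 1 if all 6 edges of H are present in G. Then P[X_H = 1] = p^{6} = (5/6)^{6} = 15625/46656.
Summing the indicators: E[X] = Σ_H E[X_H] = 60 · p^{6} = 60 · 15625/46656 = 78125/3888.
Numerically: E[X] ≈ 20.09.

E[X] = 60 · (5/6)^{6} = 78125/3888 ≈ 20.09.


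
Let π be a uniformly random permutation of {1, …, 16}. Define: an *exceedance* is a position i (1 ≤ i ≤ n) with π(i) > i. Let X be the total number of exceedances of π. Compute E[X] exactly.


Write X = Σ_{i=1}^{16} X_i, where X_i = 1_{π(i) > i}.
For each fixed i, π(i) is uniform over {1, …, 16} (marginal of a uniform permutation), so P[π(i) > i] = (n − i)/n. Summing: Σ_{i=1}^{16} (n − i)/n = (0 + 1 + … + 15)/16 = 16(16 − 1)/(2·16) = (16 − 1)/2.
Hence E[X] = Σ_{i=1}^{16} (16 − i)/16 = 15/2 ≈ 7.500000.

E[X] = 15/2 = 7.500000.


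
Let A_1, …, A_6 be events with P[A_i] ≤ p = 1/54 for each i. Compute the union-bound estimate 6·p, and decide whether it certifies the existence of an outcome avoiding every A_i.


Union bound: P[∪_{i=1}^{6} A_i] ≤ Σ_i P[A_i] ≤ 6·p = 6·(1/54) = 1/9.
Numerically: 1/9 ≈ 0.11111.
Is 1/9 < 1? YES.
Since P[∪ A_i] ≤ 1/9 < 1, the complement has P[∩ A_i^c] ≥ 1 − 1/9 = 8/9 > 0, so some outcome avoids every A_i.

6·p = 1/9 ≈ 0.11111; existence CERTIFIED by the union bound.


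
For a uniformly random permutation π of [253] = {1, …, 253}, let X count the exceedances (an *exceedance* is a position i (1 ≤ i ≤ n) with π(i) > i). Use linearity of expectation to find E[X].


Write X = Σ_{i=1}^{253} X_i, where X_i = 1_{π(i) > i}.
For each fixed i, π(i) is uniform over {1, …, 253} (marginal of a uniform permutation), so P[π(i) > i] = (n − i)/n. Summing: Σ_{i=1}^{253} (n − i)/n = (0 + 1 + … + 252)/253 = 253(253 − 1)/(2·253) = (253 − 1)/2.
Hence E[X] = Σ_{i=1}^{253} (253 − i)/253 = 126 ≈ 126.000.

E[X] = 126 = 126.000.


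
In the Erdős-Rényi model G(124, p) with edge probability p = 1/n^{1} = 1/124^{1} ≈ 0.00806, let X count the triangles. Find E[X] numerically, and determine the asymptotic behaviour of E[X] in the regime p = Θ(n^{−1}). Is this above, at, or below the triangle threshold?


Number of potential triangles: C(124, 3) = 310124.
Each occurs with probability p³ ≈ (0.00806)³ ≈ 5.24487e-07.
By linearity: E[X] = C(124, 3)·p³ ≈ 310124 · 5.24487e-07 ≈ 0.163.
Here α = 1, so p = 1/n is exactly at the triangle threshold p ~ 1/n. Asymptotically E[X] → c³/6 = 1³/6 = 1/6 ≈ 0.167, a bounded constant. In this regime the triangle count is asymptotically Poisson(c³/6).

E[X] ≈ 0.163; in regime p = Θ(1/n^{1}) E[X] stays bounded (at the triangle threshold p ~ 1/n).


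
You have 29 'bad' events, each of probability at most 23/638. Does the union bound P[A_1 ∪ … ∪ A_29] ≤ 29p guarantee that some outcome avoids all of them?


Union bound: P[∪_{i=1}^{29} A_i] ≤ Σ_i P[A_i] ≤ 29·p = 29·(23/638) = 23/22.
Numerically: 23/22 ≈ 1.04545.
Is 23/22 < 1? NO.
Since the bound 23/22 is ≥ 1, the union bound is uninformative here; it does NOT by itself certify existence.

29·p = 23/22 ≈ 1.04545; existence NOT certified by the union bound.


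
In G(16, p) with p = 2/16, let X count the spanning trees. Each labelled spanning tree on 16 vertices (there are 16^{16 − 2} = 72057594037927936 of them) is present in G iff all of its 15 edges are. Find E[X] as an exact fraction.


K_16 has 16^{16 − 2} = 72057594037927936 labelled spanning trees.
For each such spanning tree H, let X_H = 1 if all 15 edges of H are present in G. Then P[X_H = 1] = p^{15} = (1/8)^{15} = 1/35184372088832.
By linearity: E[X] = Σ_H E[X_H] = 72057594037927936 · p^{15} = 72057594037927936 · 1/35184372088832 = 2048.
Numerically: E[X] ≈ 2048.

E[X] = 72057594037927936 · (1/8)^{15} = 2048 ≈ 2048.


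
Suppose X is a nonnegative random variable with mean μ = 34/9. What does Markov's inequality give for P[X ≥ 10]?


μ = E[X] = 34/9, a = 10.
Markov: P[X ≥ 10] ≤ μ/a = (34/9)/10 = 17/45.
Numerically: ≈ 0.3778.
(Since a = 10 > μ = 3.7778, the bound 17/45 is < 1 and informative.)

P[X ≥ 10] ≤ 17/45 ≈ 0.3778.


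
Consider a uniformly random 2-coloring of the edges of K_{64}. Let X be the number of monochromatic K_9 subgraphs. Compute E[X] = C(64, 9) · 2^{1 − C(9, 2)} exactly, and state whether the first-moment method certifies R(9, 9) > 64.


E[X] = C(64, 9) · 2^{1 − 36} = 27540584512 · 2^{−35} = 27540584512/34359738368.
As a reduced fraction: E[X] = 430321633/536870912 ≈ 0.80154.
Is E[X] < 1? YES.
Since E[X] < 1, there exists a 2-coloring of K_{64} with no monochromatic K_9; hence R(9, 9) > 64.

E[X] = 430321633/536870912 ≈ 0.80154; E[X] < 1, so R(9, 9) > 64.


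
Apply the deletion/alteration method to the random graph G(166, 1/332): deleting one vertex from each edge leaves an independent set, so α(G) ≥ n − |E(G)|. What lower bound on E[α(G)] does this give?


E[|E(G)|] = C(166, 2)·p = 13695 · (1/332) = 165/4.
E[α(G)] ≥ n − E[|E(G)|] = 166 − 165/4 = 499/4.
Numerically: ≈ 124.750000.
(This is only a lower bound; the true E[α(G)] may be larger.)

E[α(G)] ≥ 499/4 ≈ 124.750000.
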